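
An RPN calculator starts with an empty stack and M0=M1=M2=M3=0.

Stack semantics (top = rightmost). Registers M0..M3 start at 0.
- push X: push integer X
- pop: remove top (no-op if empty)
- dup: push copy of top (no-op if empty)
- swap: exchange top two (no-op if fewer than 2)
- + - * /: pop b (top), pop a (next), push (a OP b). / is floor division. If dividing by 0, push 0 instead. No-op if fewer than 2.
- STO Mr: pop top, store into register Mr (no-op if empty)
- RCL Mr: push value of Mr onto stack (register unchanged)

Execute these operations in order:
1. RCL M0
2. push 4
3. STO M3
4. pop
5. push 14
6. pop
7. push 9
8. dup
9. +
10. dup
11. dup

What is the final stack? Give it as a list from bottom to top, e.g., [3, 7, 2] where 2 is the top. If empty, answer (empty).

Answer: [18, 18, 18]

Derivation:
After op 1 (RCL M0): stack=[0] mem=[0,0,0,0]
After op 2 (push 4): stack=[0,4] mem=[0,0,0,0]
After op 3 (STO M3): stack=[0] mem=[0,0,0,4]
After op 4 (pop): stack=[empty] mem=[0,0,0,4]
After op 5 (push 14): stack=[14] mem=[0,0,0,4]
After op 6 (pop): stack=[empty] mem=[0,0,0,4]
After op 7 (push 9): stack=[9] mem=[0,0,0,4]
After op 8 (dup): stack=[9,9] mem=[0,0,0,4]
After op 9 (+): stack=[18] mem=[0,0,0,4]
After op 10 (dup): stack=[18,18] mem=[0,0,0,4]
After op 11 (dup): stack=[18,18,18] mem=[0,0,0,4]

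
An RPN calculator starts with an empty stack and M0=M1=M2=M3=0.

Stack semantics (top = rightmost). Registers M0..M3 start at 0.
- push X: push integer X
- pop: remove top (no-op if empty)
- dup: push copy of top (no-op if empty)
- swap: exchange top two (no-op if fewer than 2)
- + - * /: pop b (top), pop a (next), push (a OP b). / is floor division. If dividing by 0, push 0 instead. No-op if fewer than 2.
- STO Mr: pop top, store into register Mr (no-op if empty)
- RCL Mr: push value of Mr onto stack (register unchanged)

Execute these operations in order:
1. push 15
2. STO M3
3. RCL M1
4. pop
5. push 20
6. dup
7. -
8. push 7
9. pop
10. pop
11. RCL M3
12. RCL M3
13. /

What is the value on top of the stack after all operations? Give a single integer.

After op 1 (push 15): stack=[15] mem=[0,0,0,0]
After op 2 (STO M3): stack=[empty] mem=[0,0,0,15]
After op 3 (RCL M1): stack=[0] mem=[0,0,0,15]
After op 4 (pop): stack=[empty] mem=[0,0,0,15]
After op 5 (push 20): stack=[20] mem=[0,0,0,15]
After op 6 (dup): stack=[20,20] mem=[0,0,0,15]
After op 7 (-): stack=[0] mem=[0,0,0,15]
After op 8 (push 7): stack=[0,7] mem=[0,0,0,15]
After op 9 (pop): stack=[0] mem=[0,0,0,15]
After op 10 (pop): stack=[empty] mem=[0,0,0,15]
After op 11 (RCL M3): stack=[15] mem=[0,0,0,15]
After op 12 (RCL M3): stack=[15,15] mem=[0,0,0,15]
After op 13 (/): stack=[1] mem=[0,0,0,15]

Answer: 1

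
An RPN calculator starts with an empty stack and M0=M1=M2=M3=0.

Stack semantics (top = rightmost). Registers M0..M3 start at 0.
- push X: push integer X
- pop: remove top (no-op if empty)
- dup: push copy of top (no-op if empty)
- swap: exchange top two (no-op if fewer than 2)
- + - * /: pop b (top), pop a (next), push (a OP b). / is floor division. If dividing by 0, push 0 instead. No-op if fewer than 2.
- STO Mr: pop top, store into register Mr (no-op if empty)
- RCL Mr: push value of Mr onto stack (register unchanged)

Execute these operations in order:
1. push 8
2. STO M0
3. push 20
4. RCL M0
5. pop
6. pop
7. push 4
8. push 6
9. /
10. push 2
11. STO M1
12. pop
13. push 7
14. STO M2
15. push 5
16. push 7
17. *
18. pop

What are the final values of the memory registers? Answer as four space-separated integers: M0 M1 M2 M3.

After op 1 (push 8): stack=[8] mem=[0,0,0,0]
After op 2 (STO M0): stack=[empty] mem=[8,0,0,0]
After op 3 (push 20): stack=[20] mem=[8,0,0,0]
After op 4 (RCL M0): stack=[20,8] mem=[8,0,0,0]
After op 5 (pop): stack=[20] mem=[8,0,0,0]
After op 6 (pop): stack=[empty] mem=[8,0,0,0]
After op 7 (push 4): stack=[4] mem=[8,0,0,0]
After op 8 (push 6): stack=[4,6] mem=[8,0,0,0]
After op 9 (/): stack=[0] mem=[8,0,0,0]
After op 10 (push 2): stack=[0,2] mem=[8,0,0,0]
After op 11 (STO M1): stack=[0] mem=[8,2,0,0]
After op 12 (pop): stack=[empty] mem=[8,2,0,0]
After op 13 (push 7): stack=[7] mem=[8,2,0,0]
After op 14 (STO M2): stack=[empty] mem=[8,2,7,0]
After op 15 (push 5): stack=[5] mem=[8,2,7,0]
After op 16 (push 7): stack=[5,7] mem=[8,2,7,0]
After op 17 (*): stack=[35] mem=[8,2,7,0]
After op 18 (pop): stack=[empty] mem=[8,2,7,0]

Answer: 8 2 7 0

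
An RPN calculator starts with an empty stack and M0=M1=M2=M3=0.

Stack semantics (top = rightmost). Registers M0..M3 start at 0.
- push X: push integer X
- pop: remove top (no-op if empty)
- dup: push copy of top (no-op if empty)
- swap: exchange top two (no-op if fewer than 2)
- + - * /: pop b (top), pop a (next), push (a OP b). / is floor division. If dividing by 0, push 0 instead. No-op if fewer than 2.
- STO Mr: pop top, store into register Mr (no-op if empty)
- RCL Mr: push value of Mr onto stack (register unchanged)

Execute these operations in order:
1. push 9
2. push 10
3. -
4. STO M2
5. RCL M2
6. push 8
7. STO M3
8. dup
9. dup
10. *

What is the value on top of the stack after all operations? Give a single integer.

After op 1 (push 9): stack=[9] mem=[0,0,0,0]
After op 2 (push 10): stack=[9,10] mem=[0,0,0,0]
After op 3 (-): stack=[-1] mem=[0,0,0,0]
After op 4 (STO M2): stack=[empty] mem=[0,0,-1,0]
After op 5 (RCL M2): stack=[-1] mem=[0,0,-1,0]
After op 6 (push 8): stack=[-1,8] mem=[0,0,-1,0]
After op 7 (STO M3): stack=[-1] mem=[0,0,-1,8]
After op 8 (dup): stack=[-1,-1] mem=[0,0,-1,8]
After op 9 (dup): stack=[-1,-1,-1] mem=[0,0,-1,8]
After op 10 (*): stack=[-1,1] mem=[0,0,-1,8]

Answer: 1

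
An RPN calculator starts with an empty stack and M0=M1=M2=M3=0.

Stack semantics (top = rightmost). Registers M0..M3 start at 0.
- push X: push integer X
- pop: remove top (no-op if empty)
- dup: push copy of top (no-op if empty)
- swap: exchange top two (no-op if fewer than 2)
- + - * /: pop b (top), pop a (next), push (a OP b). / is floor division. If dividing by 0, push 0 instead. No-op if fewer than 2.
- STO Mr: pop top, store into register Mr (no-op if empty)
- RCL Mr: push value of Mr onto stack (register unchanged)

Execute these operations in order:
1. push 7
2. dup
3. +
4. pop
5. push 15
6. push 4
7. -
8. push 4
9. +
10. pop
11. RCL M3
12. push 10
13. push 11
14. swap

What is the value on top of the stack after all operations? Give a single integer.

Answer: 10

Derivation:
After op 1 (push 7): stack=[7] mem=[0,0,0,0]
After op 2 (dup): stack=[7,7] mem=[0,0,0,0]
After op 3 (+): stack=[14] mem=[0,0,0,0]
After op 4 (pop): stack=[empty] mem=[0,0,0,0]
After op 5 (push 15): stack=[15] mem=[0,0,0,0]
After op 6 (push 4): stack=[15,4] mem=[0,0,0,0]
After op 7 (-): stack=[11] mem=[0,0,0,0]
After op 8 (push 4): stack=[11,4] mem=[0,0,0,0]
After op 9 (+): stack=[15] mem=[0,0,0,0]
After op 10 (pop): stack=[empty] mem=[0,0,0,0]
After op 11 (RCL M3): stack=[0] mem=[0,0,0,0]
After op 12 (push 10): stack=[0,10] mem=[0,0,0,0]
After op 13 (push 11): stack=[0,10,11] mem=[0,0,0,0]
After op 14 (swap): stack=[0,11,10] mem=[0,0,0,0]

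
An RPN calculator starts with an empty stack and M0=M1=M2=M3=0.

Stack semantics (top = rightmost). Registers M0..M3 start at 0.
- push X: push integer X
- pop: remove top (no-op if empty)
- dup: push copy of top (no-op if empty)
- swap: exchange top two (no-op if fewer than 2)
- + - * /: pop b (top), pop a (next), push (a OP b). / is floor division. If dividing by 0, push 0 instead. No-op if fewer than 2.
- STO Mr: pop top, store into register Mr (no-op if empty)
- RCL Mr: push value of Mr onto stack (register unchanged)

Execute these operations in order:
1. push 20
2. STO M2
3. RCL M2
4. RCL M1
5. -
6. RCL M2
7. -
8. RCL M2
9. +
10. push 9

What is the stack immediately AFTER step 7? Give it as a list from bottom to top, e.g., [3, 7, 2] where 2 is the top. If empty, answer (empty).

After op 1 (push 20): stack=[20] mem=[0,0,0,0]
After op 2 (STO M2): stack=[empty] mem=[0,0,20,0]
After op 3 (RCL M2): stack=[20] mem=[0,0,20,0]
After op 4 (RCL M1): stack=[20,0] mem=[0,0,20,0]
After op 5 (-): stack=[20] mem=[0,0,20,0]
After op 6 (RCL M2): stack=[20,20] mem=[0,0,20,0]
After op 7 (-): stack=[0] mem=[0,0,20,0]

[0]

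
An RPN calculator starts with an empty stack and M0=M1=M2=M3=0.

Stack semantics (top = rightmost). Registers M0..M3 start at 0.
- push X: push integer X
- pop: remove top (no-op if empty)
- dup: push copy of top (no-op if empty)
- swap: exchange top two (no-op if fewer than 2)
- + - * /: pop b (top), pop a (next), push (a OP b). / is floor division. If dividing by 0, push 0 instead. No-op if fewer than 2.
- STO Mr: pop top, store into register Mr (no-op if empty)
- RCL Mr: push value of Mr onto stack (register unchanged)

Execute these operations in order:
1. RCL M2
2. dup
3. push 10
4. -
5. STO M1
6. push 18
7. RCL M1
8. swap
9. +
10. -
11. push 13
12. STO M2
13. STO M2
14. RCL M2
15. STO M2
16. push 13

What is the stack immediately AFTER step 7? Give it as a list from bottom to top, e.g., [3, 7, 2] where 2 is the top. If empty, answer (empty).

After op 1 (RCL M2): stack=[0] mem=[0,0,0,0]
After op 2 (dup): stack=[0,0] mem=[0,0,0,0]
After op 3 (push 10): stack=[0,0,10] mem=[0,0,0,0]
After op 4 (-): stack=[0,-10] mem=[0,0,0,0]
After op 5 (STO M1): stack=[0] mem=[0,-10,0,0]
After op 6 (push 18): stack=[0,18] mem=[0,-10,0,0]
After op 7 (RCL M1): stack=[0,18,-10] mem=[0,-10,0,0]

[0, 18, -10]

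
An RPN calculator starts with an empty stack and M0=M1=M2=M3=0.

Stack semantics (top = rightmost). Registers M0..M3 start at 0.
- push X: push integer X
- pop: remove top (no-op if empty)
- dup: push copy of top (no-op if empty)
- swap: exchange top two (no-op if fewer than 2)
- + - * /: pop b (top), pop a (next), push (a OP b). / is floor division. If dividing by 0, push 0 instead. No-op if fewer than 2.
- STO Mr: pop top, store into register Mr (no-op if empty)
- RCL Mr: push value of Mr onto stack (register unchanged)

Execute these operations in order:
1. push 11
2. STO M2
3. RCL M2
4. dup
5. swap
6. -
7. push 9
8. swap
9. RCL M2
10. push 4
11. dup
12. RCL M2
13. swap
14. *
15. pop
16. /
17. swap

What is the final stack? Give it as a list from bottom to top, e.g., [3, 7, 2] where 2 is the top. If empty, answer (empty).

Answer: [9, 2, 0]

Derivation:
After op 1 (push 11): stack=[11] mem=[0,0,0,0]
After op 2 (STO M2): stack=[empty] mem=[0,0,11,0]
After op 3 (RCL M2): stack=[11] mem=[0,0,11,0]
After op 4 (dup): stack=[11,11] mem=[0,0,11,0]
After op 5 (swap): stack=[11,11] mem=[0,0,11,0]
After op 6 (-): stack=[0] mem=[0,0,11,0]
After op 7 (push 9): stack=[0,9] mem=[0,0,11,0]
After op 8 (swap): stack=[9,0] mem=[0,0,11,0]
After op 9 (RCL M2): stack=[9,0,11] mem=[0,0,11,0]
After op 10 (push 4): stack=[9,0,11,4] mem=[0,0,11,0]
After op 11 (dup): stack=[9,0,11,4,4] mem=[0,0,11,0]
After op 12 (RCL M2): stack=[9,0,11,4,4,11] mem=[0,0,11,0]
After op 13 (swap): stack=[9,0,11,4,11,4] mem=[0,0,11,0]
After op 14 (*): stack=[9,0,11,4,44] mem=[0,0,11,0]
After op 15 (pop): stack=[9,0,11,4] mem=[0,0,11,0]
After op 16 (/): stack=[9,0,2] mem=[0,0,11,0]
After op 17 (swap): stack=[9,2,0] mem=[0,0,11,0]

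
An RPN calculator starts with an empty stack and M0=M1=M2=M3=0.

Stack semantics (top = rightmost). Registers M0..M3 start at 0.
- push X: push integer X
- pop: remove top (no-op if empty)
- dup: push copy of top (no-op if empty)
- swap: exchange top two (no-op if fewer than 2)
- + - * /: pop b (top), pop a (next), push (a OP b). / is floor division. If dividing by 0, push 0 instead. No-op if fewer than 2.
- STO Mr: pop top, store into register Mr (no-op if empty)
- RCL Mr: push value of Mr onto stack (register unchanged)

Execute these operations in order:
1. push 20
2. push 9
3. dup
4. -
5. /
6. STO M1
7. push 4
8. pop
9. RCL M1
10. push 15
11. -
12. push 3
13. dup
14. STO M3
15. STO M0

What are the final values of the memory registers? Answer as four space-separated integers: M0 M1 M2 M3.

Answer: 3 0 0 3

Derivation:
After op 1 (push 20): stack=[20] mem=[0,0,0,0]
After op 2 (push 9): stack=[20,9] mem=[0,0,0,0]
After op 3 (dup): stack=[20,9,9] mem=[0,0,0,0]
After op 4 (-): stack=[20,0] mem=[0,0,0,0]
After op 5 (/): stack=[0] mem=[0,0,0,0]
After op 6 (STO M1): stack=[empty] mem=[0,0,0,0]
After op 7 (push 4): stack=[4] mem=[0,0,0,0]
After op 8 (pop): stack=[empty] mem=[0,0,0,0]
After op 9 (RCL M1): stack=[0] mem=[0,0,0,0]
After op 10 (push 15): stack=[0,15] mem=[0,0,0,0]
After op 11 (-): stack=[-15] mem=[0,0,0,0]
After op 12 (push 3): stack=[-15,3] mem=[0,0,0,0]
After op 13 (dup): stack=[-15,3,3] mem=[0,0,0,0]
After op 14 (STO M3): stack=[-15,3] mem=[0,0,0,3]
After op 15 (STO M0): stack=[-15] mem=[3,0,0,3]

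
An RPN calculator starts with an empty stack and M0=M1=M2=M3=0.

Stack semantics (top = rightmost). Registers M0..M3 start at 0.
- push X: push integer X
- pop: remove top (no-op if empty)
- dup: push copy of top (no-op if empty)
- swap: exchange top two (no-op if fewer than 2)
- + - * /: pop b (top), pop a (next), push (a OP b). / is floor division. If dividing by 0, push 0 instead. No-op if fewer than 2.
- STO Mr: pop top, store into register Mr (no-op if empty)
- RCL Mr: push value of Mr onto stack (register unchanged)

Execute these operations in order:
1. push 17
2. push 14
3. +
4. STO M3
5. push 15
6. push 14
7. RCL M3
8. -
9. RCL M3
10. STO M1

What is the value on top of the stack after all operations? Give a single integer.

After op 1 (push 17): stack=[17] mem=[0,0,0,0]
After op 2 (push 14): stack=[17,14] mem=[0,0,0,0]
After op 3 (+): stack=[31] mem=[0,0,0,0]
After op 4 (STO M3): stack=[empty] mem=[0,0,0,31]
After op 5 (push 15): stack=[15] mem=[0,0,0,31]
After op 6 (push 14): stack=[15,14] mem=[0,0,0,31]
After op 7 (RCL M3): stack=[15,14,31] mem=[0,0,0,31]
After op 8 (-): stack=[15,-17] mem=[0,0,0,31]
After op 9 (RCL M3): stack=[15,-17,31] mem=[0,0,0,31]
After op 10 (STO M1): stack=[15,-17] mem=[0,31,0,31]

Answer: -17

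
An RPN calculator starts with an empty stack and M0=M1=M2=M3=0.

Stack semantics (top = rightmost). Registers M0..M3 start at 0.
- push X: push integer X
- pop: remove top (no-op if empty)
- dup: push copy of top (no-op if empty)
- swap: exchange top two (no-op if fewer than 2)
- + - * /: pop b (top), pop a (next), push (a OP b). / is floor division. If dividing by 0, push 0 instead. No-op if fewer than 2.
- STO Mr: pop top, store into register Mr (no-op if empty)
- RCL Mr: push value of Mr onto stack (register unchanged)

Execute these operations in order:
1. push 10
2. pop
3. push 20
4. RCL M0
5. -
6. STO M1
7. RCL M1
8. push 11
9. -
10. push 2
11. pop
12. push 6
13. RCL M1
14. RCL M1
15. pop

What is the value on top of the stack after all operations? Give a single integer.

After op 1 (push 10): stack=[10] mem=[0,0,0,0]
After op 2 (pop): stack=[empty] mem=[0,0,0,0]
After op 3 (push 20): stack=[20] mem=[0,0,0,0]
After op 4 (RCL M0): stack=[20,0] mem=[0,0,0,0]
After op 5 (-): stack=[20] mem=[0,0,0,0]
After op 6 (STO M1): stack=[empty] mem=[0,20,0,0]
After op 7 (RCL M1): stack=[20] mem=[0,20,0,0]
After op 8 (push 11): stack=[20,11] mem=[0,20,0,0]
After op 9 (-): stack=[9] mem=[0,20,0,0]
After op 10 (push 2): stack=[9,2] mem=[0,20,0,0]
After op 11 (pop): stack=[9] mem=[0,20,0,0]
After op 12 (push 6): stack=[9,6] mem=[0,20,0,0]
After op 13 (RCL M1): stack=[9,6,20] mem=[0,20,0,0]
After op 14 (RCL M1): stack=[9,6,20,20] mem=[0,20,0,0]
After op 15 (pop): stack=[9,6,20] mem=[0,20,0,0]

Answer: 20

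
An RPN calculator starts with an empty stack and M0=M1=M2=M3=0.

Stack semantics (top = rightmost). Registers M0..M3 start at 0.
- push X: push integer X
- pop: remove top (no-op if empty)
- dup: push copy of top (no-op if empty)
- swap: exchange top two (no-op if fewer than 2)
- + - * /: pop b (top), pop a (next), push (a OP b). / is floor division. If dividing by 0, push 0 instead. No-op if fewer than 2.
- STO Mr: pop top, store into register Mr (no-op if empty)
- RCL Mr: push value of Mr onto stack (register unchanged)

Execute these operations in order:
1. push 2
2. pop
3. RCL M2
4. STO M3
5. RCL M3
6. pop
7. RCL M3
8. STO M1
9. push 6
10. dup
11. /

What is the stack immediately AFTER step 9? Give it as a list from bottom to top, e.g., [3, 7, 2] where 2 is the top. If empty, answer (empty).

After op 1 (push 2): stack=[2] mem=[0,0,0,0]
After op 2 (pop): stack=[empty] mem=[0,0,0,0]
After op 3 (RCL M2): stack=[0] mem=[0,0,0,0]
After op 4 (STO M3): stack=[empty] mem=[0,0,0,0]
After op 5 (RCL M3): stack=[0] mem=[0,0,0,0]
After op 6 (pop): stack=[empty] mem=[0,0,0,0]
After op 7 (RCL M3): stack=[0] mem=[0,0,0,0]
After op 8 (STO M1): stack=[empty] mem=[0,0,0,0]
After op 9 (push 6): stack=[6] mem=[0,0,0,0]

[6]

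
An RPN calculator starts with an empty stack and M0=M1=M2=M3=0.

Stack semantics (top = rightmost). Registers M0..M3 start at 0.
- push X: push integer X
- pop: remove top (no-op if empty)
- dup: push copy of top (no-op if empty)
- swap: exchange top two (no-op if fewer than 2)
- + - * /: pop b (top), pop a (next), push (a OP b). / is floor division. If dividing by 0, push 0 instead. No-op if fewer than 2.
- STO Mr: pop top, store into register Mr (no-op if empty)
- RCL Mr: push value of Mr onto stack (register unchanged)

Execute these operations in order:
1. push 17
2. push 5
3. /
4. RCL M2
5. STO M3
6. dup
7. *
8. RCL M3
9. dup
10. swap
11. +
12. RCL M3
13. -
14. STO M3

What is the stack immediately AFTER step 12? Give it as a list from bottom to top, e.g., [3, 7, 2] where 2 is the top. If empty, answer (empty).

After op 1 (push 17): stack=[17] mem=[0,0,0,0]
After op 2 (push 5): stack=[17,5] mem=[0,0,0,0]
After op 3 (/): stack=[3] mem=[0,0,0,0]
After op 4 (RCL M2): stack=[3,0] mem=[0,0,0,0]
After op 5 (STO M3): stack=[3] mem=[0,0,0,0]
After op 6 (dup): stack=[3,3] mem=[0,0,0,0]
After op 7 (*): stack=[9] mem=[0,0,0,0]
After op 8 (RCL M3): stack=[9,0] mem=[0,0,0,0]
After op 9 (dup): stack=[9,0,0] mem=[0,0,0,0]
After op 10 (swap): stack=[9,0,0] mem=[0,0,0,0]
After op 11 (+): stack=[9,0] mem=[0,0,0,0]
After op 12 (RCL M3): stack=[9,0,0] mem=[0,0,0,0]

[9, 0, 0]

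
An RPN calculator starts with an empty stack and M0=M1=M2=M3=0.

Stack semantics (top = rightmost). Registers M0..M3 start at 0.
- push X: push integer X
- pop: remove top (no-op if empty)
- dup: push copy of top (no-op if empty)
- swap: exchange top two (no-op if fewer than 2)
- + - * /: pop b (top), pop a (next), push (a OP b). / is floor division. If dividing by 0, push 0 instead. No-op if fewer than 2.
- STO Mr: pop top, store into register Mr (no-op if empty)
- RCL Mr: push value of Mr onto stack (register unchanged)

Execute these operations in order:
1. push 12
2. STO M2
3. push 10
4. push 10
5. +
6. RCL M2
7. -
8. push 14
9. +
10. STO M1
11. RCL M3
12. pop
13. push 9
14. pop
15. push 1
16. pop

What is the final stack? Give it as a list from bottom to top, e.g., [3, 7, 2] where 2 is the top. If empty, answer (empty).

Answer: (empty)

Derivation:
After op 1 (push 12): stack=[12] mem=[0,0,0,0]
After op 2 (STO M2): stack=[empty] mem=[0,0,12,0]
After op 3 (push 10): stack=[10] mem=[0,0,12,0]
After op 4 (push 10): stack=[10,10] mem=[0,0,12,0]
After op 5 (+): stack=[20] mem=[0,0,12,0]
After op 6 (RCL M2): stack=[20,12] mem=[0,0,12,0]
After op 7 (-): stack=[8] mem=[0,0,12,0]
After op 8 (push 14): stack=[8,14] mem=[0,0,12,0]
After op 9 (+): stack=[22] mem=[0,0,12,0]
After op 10 (STO M1): stack=[empty] mem=[0,22,12,0]
After op 11 (RCL M3): stack=[0] mem=[0,22,12,0]
After op 12 (pop): stack=[empty] mem=[0,22,12,0]
After op 13 (push 9): stack=[9] mem=[0,22,12,0]
After op 14 (pop): stack=[empty] mem=[0,22,12,0]
After op 15 (push 1): stack=[1] mem=[0,22,12,0]
After op 16 (pop): stack=[empty] mem=[0,22,12,0]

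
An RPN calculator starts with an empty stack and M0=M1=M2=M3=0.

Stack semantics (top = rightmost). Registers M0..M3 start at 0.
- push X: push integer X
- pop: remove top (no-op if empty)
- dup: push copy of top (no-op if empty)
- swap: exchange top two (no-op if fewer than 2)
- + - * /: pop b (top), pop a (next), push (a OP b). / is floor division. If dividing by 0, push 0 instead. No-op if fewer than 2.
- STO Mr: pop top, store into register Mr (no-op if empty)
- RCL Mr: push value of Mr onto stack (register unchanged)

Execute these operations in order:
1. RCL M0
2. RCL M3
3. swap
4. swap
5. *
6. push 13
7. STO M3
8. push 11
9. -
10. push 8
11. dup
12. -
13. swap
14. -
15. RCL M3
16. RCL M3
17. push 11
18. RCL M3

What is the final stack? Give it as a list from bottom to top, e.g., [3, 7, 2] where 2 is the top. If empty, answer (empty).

Answer: [11, 13, 13, 11, 13]

Derivation:
After op 1 (RCL M0): stack=[0] mem=[0,0,0,0]
After op 2 (RCL M3): stack=[0,0] mem=[0,0,0,0]
After op 3 (swap): stack=[0,0] mem=[0,0,0,0]
After op 4 (swap): stack=[0,0] mem=[0,0,0,0]
After op 5 (*): stack=[0] mem=[0,0,0,0]
After op 6 (push 13): stack=[0,13] mem=[0,0,0,0]
After op 7 (STO M3): stack=[0] mem=[0,0,0,13]
After op 8 (push 11): stack=[0,11] mem=[0,0,0,13]
After op 9 (-): stack=[-11] mem=[0,0,0,13]
After op 10 (push 8): stack=[-11,8] mem=[0,0,0,13]
After op 11 (dup): stack=[-11,8,8] mem=[0,0,0,13]
After op 12 (-): stack=[-11,0] mem=[0,0,0,13]
After op 13 (swap): stack=[0,-11] mem=[0,0,0,13]
After op 14 (-): stack=[11] mem=[0,0,0,13]
After op 15 (RCL M3): stack=[11,13] mem=[0,0,0,13]
After op 16 (RCL M3): stack=[11,13,13] mem=[0,0,0,13]
After op 17 (push 11): stack=[11,13,13,11] mem=[0,0,0,13]
After op 18 (RCL M3): stack=[11,13,13,11,13] mem=[0,0,0,13]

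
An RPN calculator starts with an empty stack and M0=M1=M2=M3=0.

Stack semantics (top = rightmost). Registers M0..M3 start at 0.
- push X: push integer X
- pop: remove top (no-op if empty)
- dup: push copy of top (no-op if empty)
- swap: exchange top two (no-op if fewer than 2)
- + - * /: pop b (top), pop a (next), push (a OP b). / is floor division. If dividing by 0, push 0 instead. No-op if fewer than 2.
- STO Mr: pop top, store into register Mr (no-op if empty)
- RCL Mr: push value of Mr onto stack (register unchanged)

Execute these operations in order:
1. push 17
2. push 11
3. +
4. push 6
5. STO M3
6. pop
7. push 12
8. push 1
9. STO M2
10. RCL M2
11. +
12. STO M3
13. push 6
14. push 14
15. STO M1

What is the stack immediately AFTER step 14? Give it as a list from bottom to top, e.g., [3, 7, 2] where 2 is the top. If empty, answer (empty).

After op 1 (push 17): stack=[17] mem=[0,0,0,0]
After op 2 (push 11): stack=[17,11] mem=[0,0,0,0]
After op 3 (+): stack=[28] mem=[0,0,0,0]
After op 4 (push 6): stack=[28,6] mem=[0,0,0,0]
After op 5 (STO M3): stack=[28] mem=[0,0,0,6]
After op 6 (pop): stack=[empty] mem=[0,0,0,6]
After op 7 (push 12): stack=[12] mem=[0,0,0,6]
After op 8 (push 1): stack=[12,1] mem=[0,0,0,6]
After op 9 (STO M2): stack=[12] mem=[0,0,1,6]
After op 10 (RCL M2): stack=[12,1] mem=[0,0,1,6]
After op 11 (+): stack=[13] mem=[0,0,1,6]
After op 12 (STO M3): stack=[empty] mem=[0,0,1,13]
After op 13 (push 6): stack=[6] mem=[0,0,1,13]
After op 14 (push 14): stack=[6,14] mem=[0,0,1,13]

[6, 14]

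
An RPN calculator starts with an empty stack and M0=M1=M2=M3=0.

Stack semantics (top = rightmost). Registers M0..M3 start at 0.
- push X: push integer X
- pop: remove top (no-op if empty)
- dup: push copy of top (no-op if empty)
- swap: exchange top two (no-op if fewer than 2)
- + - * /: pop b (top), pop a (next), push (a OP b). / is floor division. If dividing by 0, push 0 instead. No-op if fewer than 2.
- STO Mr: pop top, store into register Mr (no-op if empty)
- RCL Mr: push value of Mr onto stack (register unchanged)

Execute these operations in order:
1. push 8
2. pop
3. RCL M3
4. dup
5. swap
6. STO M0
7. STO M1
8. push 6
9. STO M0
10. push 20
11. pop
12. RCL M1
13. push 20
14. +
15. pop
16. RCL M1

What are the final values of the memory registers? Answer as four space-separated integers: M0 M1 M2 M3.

Answer: 6 0 0 0

Derivation:
After op 1 (push 8): stack=[8] mem=[0,0,0,0]
After op 2 (pop): stack=[empty] mem=[0,0,0,0]
After op 3 (RCL M3): stack=[0] mem=[0,0,0,0]
After op 4 (dup): stack=[0,0] mem=[0,0,0,0]
After op 5 (swap): stack=[0,0] mem=[0,0,0,0]
After op 6 (STO M0): stack=[0] mem=[0,0,0,0]
After op 7 (STO M1): stack=[empty] mem=[0,0,0,0]
After op 8 (push 6): stack=[6] mem=[0,0,0,0]
After op 9 (STO M0): stack=[empty] mem=[6,0,0,0]
After op 10 (push 20): stack=[20] mem=[6,0,0,0]
After op 11 (pop): stack=[empty] mem=[6,0,0,0]
After op 12 (RCL M1): stack=[0] mem=[6,0,0,0]
After op 13 (push 20): stack=[0,20] mem=[6,0,0,0]
After op 14 (+): stack=[20] mem=[6,0,0,0]
After op 15 (pop): stack=[empty] mem=[6,0,0,0]
After op 16 (RCL M1): stack=[0] mem=[6,0,0,0]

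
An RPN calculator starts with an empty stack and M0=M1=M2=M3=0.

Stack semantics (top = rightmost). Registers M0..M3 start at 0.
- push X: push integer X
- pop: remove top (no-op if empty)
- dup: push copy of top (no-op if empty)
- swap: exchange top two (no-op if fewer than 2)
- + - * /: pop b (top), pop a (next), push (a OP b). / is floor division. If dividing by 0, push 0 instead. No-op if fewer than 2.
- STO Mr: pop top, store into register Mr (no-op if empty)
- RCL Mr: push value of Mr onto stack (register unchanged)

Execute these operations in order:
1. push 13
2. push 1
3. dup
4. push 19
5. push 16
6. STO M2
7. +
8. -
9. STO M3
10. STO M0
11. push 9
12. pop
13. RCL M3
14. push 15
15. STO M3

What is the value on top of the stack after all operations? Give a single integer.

After op 1 (push 13): stack=[13] mem=[0,0,0,0]
After op 2 (push 1): stack=[13,1] mem=[0,0,0,0]
After op 3 (dup): stack=[13,1,1] mem=[0,0,0,0]
After op 4 (push 19): stack=[13,1,1,19] mem=[0,0,0,0]
After op 5 (push 16): stack=[13,1,1,19,16] mem=[0,0,0,0]
After op 6 (STO M2): stack=[13,1,1,19] mem=[0,0,16,0]
After op 7 (+): stack=[13,1,20] mem=[0,0,16,0]
After op 8 (-): stack=[13,-19] mem=[0,0,16,0]
After op 9 (STO M3): stack=[13] mem=[0,0,16,-19]
After op 10 (STO M0): stack=[empty] mem=[13,0,16,-19]
After op 11 (push 9): stack=[9] mem=[13,0,16,-19]
After op 12 (pop): stack=[empty] mem=[13,0,16,-19]
After op 13 (RCL M3): stack=[-19] mem=[13,0,16,-19]
After op 14 (push 15): stack=[-19,15] mem=[13,0,16,-19]
After op 15 (STO M3): stack=[-19] mem=[13,0,16,15]

Answer: -19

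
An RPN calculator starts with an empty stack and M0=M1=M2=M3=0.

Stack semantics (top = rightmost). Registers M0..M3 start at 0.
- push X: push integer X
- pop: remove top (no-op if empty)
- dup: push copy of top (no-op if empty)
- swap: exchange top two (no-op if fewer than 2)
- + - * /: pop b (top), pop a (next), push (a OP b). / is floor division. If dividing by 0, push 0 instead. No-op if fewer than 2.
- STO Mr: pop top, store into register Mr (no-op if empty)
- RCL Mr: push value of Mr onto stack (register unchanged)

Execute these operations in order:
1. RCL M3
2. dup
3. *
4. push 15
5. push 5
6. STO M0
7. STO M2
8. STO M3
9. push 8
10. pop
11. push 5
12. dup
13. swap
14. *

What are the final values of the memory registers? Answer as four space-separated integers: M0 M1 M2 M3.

After op 1 (RCL M3): stack=[0] mem=[0,0,0,0]
After op 2 (dup): stack=[0,0] mem=[0,0,0,0]
After op 3 (*): stack=[0] mem=[0,0,0,0]
After op 4 (push 15): stack=[0,15] mem=[0,0,0,0]
After op 5 (push 5): stack=[0,15,5] mem=[0,0,0,0]
After op 6 (STO M0): stack=[0,15] mem=[5,0,0,0]
After op 7 (STO M2): stack=[0] mem=[5,0,15,0]
After op 8 (STO M3): stack=[empty] mem=[5,0,15,0]
After op 9 (push 8): stack=[8] mem=[5,0,15,0]
After op 10 (pop): stack=[empty] mem=[5,0,15,0]
After op 11 (push 5): stack=[5] mem=[5,0,15,0]
After op 12 (dup): stack=[5,5] mem=[5,0,15,0]
After op 13 (swap): stack=[5,5] mem=[5,0,15,0]
After op 14 (*): stack=[25] mem=[5,0,15,0]

Answer: 5 0 15 0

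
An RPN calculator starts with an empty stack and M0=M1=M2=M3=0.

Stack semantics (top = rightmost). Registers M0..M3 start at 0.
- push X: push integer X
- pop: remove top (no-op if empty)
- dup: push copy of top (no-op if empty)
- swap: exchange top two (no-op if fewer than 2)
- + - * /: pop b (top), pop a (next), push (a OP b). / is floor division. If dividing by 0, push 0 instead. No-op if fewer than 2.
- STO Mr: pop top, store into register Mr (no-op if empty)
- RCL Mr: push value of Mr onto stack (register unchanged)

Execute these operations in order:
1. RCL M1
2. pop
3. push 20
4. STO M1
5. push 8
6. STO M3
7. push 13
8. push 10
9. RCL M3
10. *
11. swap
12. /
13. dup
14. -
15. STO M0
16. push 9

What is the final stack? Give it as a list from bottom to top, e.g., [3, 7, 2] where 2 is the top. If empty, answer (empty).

Answer: [9]

Derivation:
After op 1 (RCL M1): stack=[0] mem=[0,0,0,0]
After op 2 (pop): stack=[empty] mem=[0,0,0,0]
After op 3 (push 20): stack=[20] mem=[0,0,0,0]
After op 4 (STO M1): stack=[empty] mem=[0,20,0,0]
After op 5 (push 8): stack=[8] mem=[0,20,0,0]
After op 6 (STO M3): stack=[empty] mem=[0,20,0,8]
After op 7 (push 13): stack=[13] mem=[0,20,0,8]
After op 8 (push 10): stack=[13,10] mem=[0,20,0,8]
After op 9 (RCL M3): stack=[13,10,8] mem=[0,20,0,8]
After op 10 (*): stack=[13,80] mem=[0,20,0,8]
After op 11 (swap): stack=[80,13] mem=[0,20,0,8]
After op 12 (/): stack=[6] mem=[0,20,0,8]
After op 13 (dup): stack=[6,6] mem=[0,20,0,8]
After op 14 (-): stack=[0] mem=[0,20,0,8]
After op 15 (STO M0): stack=[empty] mem=[0,20,0,8]
After op 16 (push 9): stack=[9] mem=[0,20,0,8]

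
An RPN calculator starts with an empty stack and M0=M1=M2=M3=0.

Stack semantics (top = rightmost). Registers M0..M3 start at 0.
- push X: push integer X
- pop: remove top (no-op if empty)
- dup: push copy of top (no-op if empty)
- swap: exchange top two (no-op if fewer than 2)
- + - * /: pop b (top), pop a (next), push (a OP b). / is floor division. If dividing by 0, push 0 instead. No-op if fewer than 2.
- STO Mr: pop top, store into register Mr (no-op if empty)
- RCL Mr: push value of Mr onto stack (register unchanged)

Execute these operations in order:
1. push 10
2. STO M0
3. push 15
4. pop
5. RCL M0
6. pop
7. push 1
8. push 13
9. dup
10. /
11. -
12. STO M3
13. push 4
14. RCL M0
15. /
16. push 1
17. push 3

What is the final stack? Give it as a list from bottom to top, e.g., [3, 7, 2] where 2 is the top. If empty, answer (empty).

Answer: [0, 1, 3]

Derivation:
After op 1 (push 10): stack=[10] mem=[0,0,0,0]
After op 2 (STO M0): stack=[empty] mem=[10,0,0,0]
After op 3 (push 15): stack=[15] mem=[10,0,0,0]
After op 4 (pop): stack=[empty] mem=[10,0,0,0]
After op 5 (RCL M0): stack=[10] mem=[10,0,0,0]
After op 6 (pop): stack=[empty] mem=[10,0,0,0]
After op 7 (push 1): stack=[1] mem=[10,0,0,0]
After op 8 (push 13): stack=[1,13] mem=[10,0,0,0]
After op 9 (dup): stack=[1,13,13] mem=[10,0,0,0]
After op 10 (/): stack=[1,1] mem=[10,0,0,0]
After op 11 (-): stack=[0] mem=[10,0,0,0]
After op 12 (STO M3): stack=[empty] mem=[10,0,0,0]
After op 13 (push 4): stack=[4] mem=[10,0,0,0]
After op 14 (RCL M0): stack=[4,10] mem=[10,0,0,0]
After op 15 (/): stack=[0] mem=[10,0,0,0]
After op 16 (push 1): stack=[0,1] mem=[10,0,0,0]
After op 17 (push 3): stack=[0,1,3] mem=[10,0,0,0]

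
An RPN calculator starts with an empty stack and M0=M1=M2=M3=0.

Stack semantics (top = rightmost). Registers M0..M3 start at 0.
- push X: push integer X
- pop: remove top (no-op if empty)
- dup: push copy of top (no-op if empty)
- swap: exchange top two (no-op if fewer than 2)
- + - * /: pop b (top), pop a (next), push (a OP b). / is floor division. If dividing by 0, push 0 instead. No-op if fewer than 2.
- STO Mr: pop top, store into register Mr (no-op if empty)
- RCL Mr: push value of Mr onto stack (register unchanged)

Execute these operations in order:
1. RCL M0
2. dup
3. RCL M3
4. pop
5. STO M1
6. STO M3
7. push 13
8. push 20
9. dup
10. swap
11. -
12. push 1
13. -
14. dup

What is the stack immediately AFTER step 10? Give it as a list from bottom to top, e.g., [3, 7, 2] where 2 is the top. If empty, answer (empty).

After op 1 (RCL M0): stack=[0] mem=[0,0,0,0]
After op 2 (dup): stack=[0,0] mem=[0,0,0,0]
After op 3 (RCL M3): stack=[0,0,0] mem=[0,0,0,0]
After op 4 (pop): stack=[0,0] mem=[0,0,0,0]
After op 5 (STO M1): stack=[0] mem=[0,0,0,0]
After op 6 (STO M3): stack=[empty] mem=[0,0,0,0]
After op 7 (push 13): stack=[13] mem=[0,0,0,0]
After op 8 (push 20): stack=[13,20] mem=[0,0,0,0]
After op 9 (dup): stack=[13,20,20] mem=[0,0,0,0]
After op 10 (swap): stack=[13,20,20] mem=[0,0,0,0]

[13, 20, 20]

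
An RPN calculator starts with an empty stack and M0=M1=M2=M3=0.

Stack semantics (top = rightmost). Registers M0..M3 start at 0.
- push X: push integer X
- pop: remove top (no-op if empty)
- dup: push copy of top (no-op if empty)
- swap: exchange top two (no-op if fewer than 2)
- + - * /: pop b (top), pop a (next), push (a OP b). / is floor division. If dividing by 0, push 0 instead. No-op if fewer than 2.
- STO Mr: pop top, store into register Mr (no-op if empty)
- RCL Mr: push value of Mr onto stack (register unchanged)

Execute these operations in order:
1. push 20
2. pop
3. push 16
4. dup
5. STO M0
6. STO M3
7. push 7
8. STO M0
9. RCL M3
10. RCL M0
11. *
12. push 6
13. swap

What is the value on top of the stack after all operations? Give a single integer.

After op 1 (push 20): stack=[20] mem=[0,0,0,0]
After op 2 (pop): stack=[empty] mem=[0,0,0,0]
After op 3 (push 16): stack=[16] mem=[0,0,0,0]
After op 4 (dup): stack=[16,16] mem=[0,0,0,0]
After op 5 (STO M0): stack=[16] mem=[16,0,0,0]
After op 6 (STO M3): stack=[empty] mem=[16,0,0,16]
After op 7 (push 7): stack=[7] mem=[16,0,0,16]
After op 8 (STO M0): stack=[empty] mem=[7,0,0,16]
After op 9 (RCL M3): stack=[16] mem=[7,0,0,16]
After op 10 (RCL M0): stack=[16,7] mem=[7,0,0,16]
After op 11 (*): stack=[112] mem=[7,0,0,16]
After op 12 (push 6): stack=[112,6] mem=[7,0,0,16]
After op 13 (swap): stack=[6,112] mem=[7,0,0,16]

Answer: 112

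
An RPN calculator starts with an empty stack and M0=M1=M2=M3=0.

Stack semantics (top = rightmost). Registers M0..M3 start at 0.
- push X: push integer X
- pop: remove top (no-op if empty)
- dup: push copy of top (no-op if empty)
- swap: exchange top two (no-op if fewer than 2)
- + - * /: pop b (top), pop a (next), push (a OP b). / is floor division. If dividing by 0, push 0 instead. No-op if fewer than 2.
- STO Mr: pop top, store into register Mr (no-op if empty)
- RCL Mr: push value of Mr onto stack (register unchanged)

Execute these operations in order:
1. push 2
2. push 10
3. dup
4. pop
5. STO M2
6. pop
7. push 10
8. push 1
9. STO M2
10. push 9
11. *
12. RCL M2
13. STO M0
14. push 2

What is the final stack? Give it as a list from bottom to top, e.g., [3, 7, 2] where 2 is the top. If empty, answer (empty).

Answer: [90, 2]

Derivation:
After op 1 (push 2): stack=[2] mem=[0,0,0,0]
After op 2 (push 10): stack=[2,10] mem=[0,0,0,0]
After op 3 (dup): stack=[2,10,10] mem=[0,0,0,0]
After op 4 (pop): stack=[2,10] mem=[0,0,0,0]
After op 5 (STO M2): stack=[2] mem=[0,0,10,0]
After op 6 (pop): stack=[empty] mem=[0,0,10,0]
After op 7 (push 10): stack=[10] mem=[0,0,10,0]
After op 8 (push 1): stack=[10,1] mem=[0,0,10,0]
After op 9 (STO M2): stack=[10] mem=[0,0,1,0]
After op 10 (push 9): stack=[10,9] mem=[0,0,1,0]
After op 11 (*): stack=[90] mem=[0,0,1,0]
After op 12 (RCL M2): stack=[90,1] mem=[0,0,1,0]
After op 13 (STO M0): stack=[90] mem=[1,0,1,0]
After op 14 (push 2): stack=[90,2] mem=[1,0,1,0]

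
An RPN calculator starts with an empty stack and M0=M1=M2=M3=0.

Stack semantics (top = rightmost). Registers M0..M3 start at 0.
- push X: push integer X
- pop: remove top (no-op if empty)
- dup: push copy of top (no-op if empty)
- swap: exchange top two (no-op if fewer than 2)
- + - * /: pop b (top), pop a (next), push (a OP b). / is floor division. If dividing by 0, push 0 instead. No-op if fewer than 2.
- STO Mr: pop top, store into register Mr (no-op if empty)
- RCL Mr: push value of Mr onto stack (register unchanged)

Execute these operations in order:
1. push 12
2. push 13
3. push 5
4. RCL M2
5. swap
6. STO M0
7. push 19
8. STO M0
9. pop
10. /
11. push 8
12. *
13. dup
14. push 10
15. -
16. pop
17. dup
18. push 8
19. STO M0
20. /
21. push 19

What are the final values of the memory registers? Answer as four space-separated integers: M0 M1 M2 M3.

After op 1 (push 12): stack=[12] mem=[0,0,0,0]
After op 2 (push 13): stack=[12,13] mem=[0,0,0,0]
After op 3 (push 5): stack=[12,13,5] mem=[0,0,0,0]
After op 4 (RCL M2): stack=[12,13,5,0] mem=[0,0,0,0]
After op 5 (swap): stack=[12,13,0,5] mem=[0,0,0,0]
After op 6 (STO M0): stack=[12,13,0] mem=[5,0,0,0]
After op 7 (push 19): stack=[12,13,0,19] mem=[5,0,0,0]
After op 8 (STO M0): stack=[12,13,0] mem=[19,0,0,0]
After op 9 (pop): stack=[12,13] mem=[19,0,0,0]
After op 10 (/): stack=[0] mem=[19,0,0,0]
After op 11 (push 8): stack=[0,8] mem=[19,0,0,0]
After op 12 (*): stack=[0] mem=[19,0,0,0]
After op 13 (dup): stack=[0,0] mem=[19,0,0,0]
After op 14 (push 10): stack=[0,0,10] mem=[19,0,0,0]
After op 15 (-): stack=[0,-10] mem=[19,0,0,0]
After op 16 (pop): stack=[0] mem=[19,0,0,0]
After op 17 (dup): stack=[0,0] mem=[19,0,0,0]
After op 18 (push 8): stack=[0,0,8] mem=[19,0,0,0]
After op 19 (STO M0): stack=[0,0] mem=[8,0,0,0]
After op 20 (/): stack=[0] mem=[8,0,0,0]
After op 21 (push 19): stack=[0,19] mem=[8,0,0,0]

Answer: 8 0 0 0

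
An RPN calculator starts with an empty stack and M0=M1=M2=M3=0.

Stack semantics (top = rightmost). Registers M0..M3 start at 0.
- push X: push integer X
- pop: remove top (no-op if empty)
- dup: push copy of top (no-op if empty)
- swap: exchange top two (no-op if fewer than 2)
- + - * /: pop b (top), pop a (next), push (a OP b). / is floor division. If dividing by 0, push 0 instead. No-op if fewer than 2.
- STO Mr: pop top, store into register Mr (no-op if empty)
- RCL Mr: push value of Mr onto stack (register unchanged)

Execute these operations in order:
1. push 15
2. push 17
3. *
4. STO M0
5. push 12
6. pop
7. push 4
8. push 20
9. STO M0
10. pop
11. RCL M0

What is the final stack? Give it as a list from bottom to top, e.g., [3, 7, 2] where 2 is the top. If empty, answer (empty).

After op 1 (push 15): stack=[15] mem=[0,0,0,0]
After op 2 (push 17): stack=[15,17] mem=[0,0,0,0]
After op 3 (*): stack=[255] mem=[0,0,0,0]
After op 4 (STO M0): stack=[empty] mem=[255,0,0,0]
After op 5 (push 12): stack=[12] mem=[255,0,0,0]
After op 6 (pop): stack=[empty] mem=[255,0,0,0]
After op 7 (push 4): stack=[4] mem=[255,0,0,0]
After op 8 (push 20): stack=[4,20] mem=[255,0,0,0]
After op 9 (STO M0): stack=[4] mem=[20,0,0,0]
After op 10 (pop): stack=[empty] mem=[20,0,0,0]
After op 11 (RCL M0): stack=[20] mem=[20,0,0,0]

Answer: [20]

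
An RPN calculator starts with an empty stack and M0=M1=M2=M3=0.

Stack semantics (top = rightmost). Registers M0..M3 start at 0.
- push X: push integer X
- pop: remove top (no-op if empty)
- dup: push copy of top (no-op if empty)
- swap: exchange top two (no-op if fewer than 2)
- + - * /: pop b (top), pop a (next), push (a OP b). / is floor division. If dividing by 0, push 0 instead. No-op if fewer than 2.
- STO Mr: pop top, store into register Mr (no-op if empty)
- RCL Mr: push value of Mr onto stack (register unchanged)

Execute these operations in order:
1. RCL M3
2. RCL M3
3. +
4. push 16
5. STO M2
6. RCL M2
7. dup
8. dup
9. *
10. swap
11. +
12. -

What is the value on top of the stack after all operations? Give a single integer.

Answer: -272

Derivation:
After op 1 (RCL M3): stack=[0] mem=[0,0,0,0]
After op 2 (RCL M3): stack=[0,0] mem=[0,0,0,0]
After op 3 (+): stack=[0] mem=[0,0,0,0]
After op 4 (push 16): stack=[0,16] mem=[0,0,0,0]
After op 5 (STO M2): stack=[0] mem=[0,0,16,0]
After op 6 (RCL M2): stack=[0,16] mem=[0,0,16,0]
After op 7 (dup): stack=[0,16,16] mem=[0,0,16,0]
After op 8 (dup): stack=[0,16,16,16] mem=[0,0,16,0]
After op 9 (*): stack=[0,16,256] mem=[0,0,16,0]
After op 10 (swap): stack=[0,256,16] mem=[0,0,16,0]
After op 11 (+): stack=[0,272] mem=[0,0,16,0]
After op 12 (-): stack=[-272] mem=[0,0,16,0]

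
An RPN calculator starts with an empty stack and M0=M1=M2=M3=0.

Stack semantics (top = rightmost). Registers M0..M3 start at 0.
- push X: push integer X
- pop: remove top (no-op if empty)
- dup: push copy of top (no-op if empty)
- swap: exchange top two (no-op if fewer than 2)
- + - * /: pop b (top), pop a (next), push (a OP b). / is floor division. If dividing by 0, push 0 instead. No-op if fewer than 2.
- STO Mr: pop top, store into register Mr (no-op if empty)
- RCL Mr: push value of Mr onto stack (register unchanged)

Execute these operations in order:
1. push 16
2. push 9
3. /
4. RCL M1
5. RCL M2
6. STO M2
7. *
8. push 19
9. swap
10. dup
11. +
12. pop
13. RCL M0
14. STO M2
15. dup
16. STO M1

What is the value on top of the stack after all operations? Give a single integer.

After op 1 (push 16): stack=[16] mem=[0,0,0,0]
After op 2 (push 9): stack=[16,9] mem=[0,0,0,0]
After op 3 (/): stack=[1] mem=[0,0,0,0]
After op 4 (RCL M1): stack=[1,0] mem=[0,0,0,0]
After op 5 (RCL M2): stack=[1,0,0] mem=[0,0,0,0]
After op 6 (STO M2): stack=[1,0] mem=[0,0,0,0]
After op 7 (*): stack=[0] mem=[0,0,0,0]
After op 8 (push 19): stack=[0,19] mem=[0,0,0,0]
After op 9 (swap): stack=[19,0] mem=[0,0,0,0]
After op 10 (dup): stack=[19,0,0] mem=[0,0,0,0]
After op 11 (+): stack=[19,0] mem=[0,0,0,0]
After op 12 (pop): stack=[19] mem=[0,0,0,0]
After op 13 (RCL M0): stack=[19,0] mem=[0,0,0,0]
After op 14 (STO M2): stack=[19] mem=[0,0,0,0]
After op 15 (dup): stack=[19,19] mem=[0,0,0,0]
After op 16 (STO M1): stack=[19] mem=[0,19,0,0]

Answer: 19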